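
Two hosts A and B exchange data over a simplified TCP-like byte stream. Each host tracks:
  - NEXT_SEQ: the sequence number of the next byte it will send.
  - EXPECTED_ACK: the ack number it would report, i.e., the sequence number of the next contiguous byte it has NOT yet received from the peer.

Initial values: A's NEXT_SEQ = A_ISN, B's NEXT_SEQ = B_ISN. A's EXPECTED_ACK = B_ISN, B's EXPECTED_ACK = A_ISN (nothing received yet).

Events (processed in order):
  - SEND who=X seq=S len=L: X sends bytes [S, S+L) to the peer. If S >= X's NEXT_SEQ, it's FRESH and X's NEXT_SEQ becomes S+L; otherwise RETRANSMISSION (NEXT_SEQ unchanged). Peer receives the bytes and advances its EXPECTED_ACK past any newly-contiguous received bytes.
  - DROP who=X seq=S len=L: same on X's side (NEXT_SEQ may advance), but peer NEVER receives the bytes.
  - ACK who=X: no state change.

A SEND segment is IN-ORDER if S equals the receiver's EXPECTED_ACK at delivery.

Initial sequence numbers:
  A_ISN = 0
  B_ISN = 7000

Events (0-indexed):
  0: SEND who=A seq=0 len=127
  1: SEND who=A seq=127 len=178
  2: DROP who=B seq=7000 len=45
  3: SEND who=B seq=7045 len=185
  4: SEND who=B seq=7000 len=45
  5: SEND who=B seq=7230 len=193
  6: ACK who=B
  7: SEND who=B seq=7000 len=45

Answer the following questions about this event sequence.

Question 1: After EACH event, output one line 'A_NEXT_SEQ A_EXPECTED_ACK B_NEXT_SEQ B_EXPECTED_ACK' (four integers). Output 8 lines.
127 7000 7000 127
305 7000 7000 305
305 7000 7045 305
305 7000 7230 305
305 7230 7230 305
305 7423 7423 305
305 7423 7423 305
305 7423 7423 305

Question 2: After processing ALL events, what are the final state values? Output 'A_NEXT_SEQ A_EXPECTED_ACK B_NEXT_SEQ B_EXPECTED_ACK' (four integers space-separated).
Answer: 305 7423 7423 305

Derivation:
After event 0: A_seq=127 A_ack=7000 B_seq=7000 B_ack=127
After event 1: A_seq=305 A_ack=7000 B_seq=7000 B_ack=305
After event 2: A_seq=305 A_ack=7000 B_seq=7045 B_ack=305
After event 3: A_seq=305 A_ack=7000 B_seq=7230 B_ack=305
After event 4: A_seq=305 A_ack=7230 B_seq=7230 B_ack=305
After event 5: A_seq=305 A_ack=7423 B_seq=7423 B_ack=305
After event 6: A_seq=305 A_ack=7423 B_seq=7423 B_ack=305
After event 7: A_seq=305 A_ack=7423 B_seq=7423 B_ack=305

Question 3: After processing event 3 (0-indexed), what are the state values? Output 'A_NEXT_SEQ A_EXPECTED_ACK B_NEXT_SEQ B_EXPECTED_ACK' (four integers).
After event 0: A_seq=127 A_ack=7000 B_seq=7000 B_ack=127
After event 1: A_seq=305 A_ack=7000 B_seq=7000 B_ack=305
After event 2: A_seq=305 A_ack=7000 B_seq=7045 B_ack=305
After event 3: A_seq=305 A_ack=7000 B_seq=7230 B_ack=305

305 7000 7230 305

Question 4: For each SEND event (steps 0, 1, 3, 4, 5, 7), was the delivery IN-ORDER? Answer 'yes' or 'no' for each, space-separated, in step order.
Answer: yes yes no yes yes no

Derivation:
Step 0: SEND seq=0 -> in-order
Step 1: SEND seq=127 -> in-order
Step 3: SEND seq=7045 -> out-of-order
Step 4: SEND seq=7000 -> in-order
Step 5: SEND seq=7230 -> in-order
Step 7: SEND seq=7000 -> out-of-order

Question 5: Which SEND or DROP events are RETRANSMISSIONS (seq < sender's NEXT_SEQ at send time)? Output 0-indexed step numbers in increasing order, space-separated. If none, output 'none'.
Answer: 4 7

Derivation:
Step 0: SEND seq=0 -> fresh
Step 1: SEND seq=127 -> fresh
Step 2: DROP seq=7000 -> fresh
Step 3: SEND seq=7045 -> fresh
Step 4: SEND seq=7000 -> retransmit
Step 5: SEND seq=7230 -> fresh
Step 7: SEND seq=7000 -> retransmit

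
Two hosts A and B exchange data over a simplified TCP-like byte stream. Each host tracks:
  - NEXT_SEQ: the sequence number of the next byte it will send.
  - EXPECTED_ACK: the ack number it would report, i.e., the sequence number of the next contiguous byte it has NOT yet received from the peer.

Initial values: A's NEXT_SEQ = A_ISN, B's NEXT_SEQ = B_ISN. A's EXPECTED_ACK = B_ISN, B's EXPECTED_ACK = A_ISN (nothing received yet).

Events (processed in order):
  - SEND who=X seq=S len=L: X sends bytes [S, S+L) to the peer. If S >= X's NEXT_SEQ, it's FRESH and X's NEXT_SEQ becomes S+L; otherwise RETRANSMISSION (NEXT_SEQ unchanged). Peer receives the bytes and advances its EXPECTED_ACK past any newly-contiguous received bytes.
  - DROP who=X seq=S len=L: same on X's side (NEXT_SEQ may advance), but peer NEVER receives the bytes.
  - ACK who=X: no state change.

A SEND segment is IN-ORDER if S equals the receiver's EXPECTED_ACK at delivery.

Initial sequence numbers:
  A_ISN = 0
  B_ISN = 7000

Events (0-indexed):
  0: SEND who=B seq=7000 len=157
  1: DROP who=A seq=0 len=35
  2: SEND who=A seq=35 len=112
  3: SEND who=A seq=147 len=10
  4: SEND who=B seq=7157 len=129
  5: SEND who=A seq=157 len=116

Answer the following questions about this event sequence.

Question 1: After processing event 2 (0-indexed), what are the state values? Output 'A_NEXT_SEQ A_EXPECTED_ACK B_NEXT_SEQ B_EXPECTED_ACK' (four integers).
After event 0: A_seq=0 A_ack=7157 B_seq=7157 B_ack=0
After event 1: A_seq=35 A_ack=7157 B_seq=7157 B_ack=0
After event 2: A_seq=147 A_ack=7157 B_seq=7157 B_ack=0

147 7157 7157 0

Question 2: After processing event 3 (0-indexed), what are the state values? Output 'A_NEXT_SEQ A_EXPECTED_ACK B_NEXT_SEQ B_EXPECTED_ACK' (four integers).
After event 0: A_seq=0 A_ack=7157 B_seq=7157 B_ack=0
After event 1: A_seq=35 A_ack=7157 B_seq=7157 B_ack=0
After event 2: A_seq=147 A_ack=7157 B_seq=7157 B_ack=0
After event 3: A_seq=157 A_ack=7157 B_seq=7157 B_ack=0

157 7157 7157 0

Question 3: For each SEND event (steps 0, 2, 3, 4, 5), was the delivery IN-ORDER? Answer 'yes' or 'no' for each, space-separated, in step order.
Step 0: SEND seq=7000 -> in-order
Step 2: SEND seq=35 -> out-of-order
Step 3: SEND seq=147 -> out-of-order
Step 4: SEND seq=7157 -> in-order
Step 5: SEND seq=157 -> out-of-order

Answer: yes no no yes no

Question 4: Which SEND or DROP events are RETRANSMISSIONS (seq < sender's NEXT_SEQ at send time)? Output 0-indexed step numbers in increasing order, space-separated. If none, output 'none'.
Step 0: SEND seq=7000 -> fresh
Step 1: DROP seq=0 -> fresh
Step 2: SEND seq=35 -> fresh
Step 3: SEND seq=147 -> fresh
Step 4: SEND seq=7157 -> fresh
Step 5: SEND seq=157 -> fresh

Answer: none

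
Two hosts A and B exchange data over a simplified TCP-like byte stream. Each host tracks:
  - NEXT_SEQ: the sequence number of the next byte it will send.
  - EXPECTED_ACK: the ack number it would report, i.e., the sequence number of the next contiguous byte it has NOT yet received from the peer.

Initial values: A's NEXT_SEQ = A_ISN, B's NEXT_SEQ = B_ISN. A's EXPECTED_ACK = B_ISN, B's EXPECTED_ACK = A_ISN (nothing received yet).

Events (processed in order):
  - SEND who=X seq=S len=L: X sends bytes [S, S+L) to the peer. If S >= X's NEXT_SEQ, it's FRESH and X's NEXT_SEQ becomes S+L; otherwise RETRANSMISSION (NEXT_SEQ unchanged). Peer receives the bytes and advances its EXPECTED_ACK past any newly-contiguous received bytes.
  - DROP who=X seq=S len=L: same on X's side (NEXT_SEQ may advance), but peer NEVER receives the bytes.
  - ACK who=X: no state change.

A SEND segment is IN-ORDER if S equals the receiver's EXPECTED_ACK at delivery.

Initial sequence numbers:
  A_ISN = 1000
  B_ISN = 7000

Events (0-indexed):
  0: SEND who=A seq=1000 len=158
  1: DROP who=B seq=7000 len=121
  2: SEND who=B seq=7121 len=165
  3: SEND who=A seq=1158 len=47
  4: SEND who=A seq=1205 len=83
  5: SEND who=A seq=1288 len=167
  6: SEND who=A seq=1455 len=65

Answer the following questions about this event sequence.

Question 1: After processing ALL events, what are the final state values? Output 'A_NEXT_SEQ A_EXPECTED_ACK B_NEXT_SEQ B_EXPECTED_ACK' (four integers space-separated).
Answer: 1520 7000 7286 1520

Derivation:
After event 0: A_seq=1158 A_ack=7000 B_seq=7000 B_ack=1158
After event 1: A_seq=1158 A_ack=7000 B_seq=7121 B_ack=1158
After event 2: A_seq=1158 A_ack=7000 B_seq=7286 B_ack=1158
After event 3: A_seq=1205 A_ack=7000 B_seq=7286 B_ack=1205
After event 4: A_seq=1288 A_ack=7000 B_seq=7286 B_ack=1288
After event 5: A_seq=1455 A_ack=7000 B_seq=7286 B_ack=1455
After event 6: A_seq=1520 A_ack=7000 B_seq=7286 B_ack=1520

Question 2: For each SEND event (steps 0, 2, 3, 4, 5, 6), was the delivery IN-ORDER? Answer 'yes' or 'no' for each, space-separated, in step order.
Step 0: SEND seq=1000 -> in-order
Step 2: SEND seq=7121 -> out-of-order
Step 3: SEND seq=1158 -> in-order
Step 4: SEND seq=1205 -> in-order
Step 5: SEND seq=1288 -> in-order
Step 6: SEND seq=1455 -> in-order

Answer: yes no yes yes yes yes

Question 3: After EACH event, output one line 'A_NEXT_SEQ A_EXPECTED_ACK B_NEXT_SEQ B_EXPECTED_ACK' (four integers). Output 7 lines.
1158 7000 7000 1158
1158 7000 7121 1158
1158 7000 7286 1158
1205 7000 7286 1205
1288 7000 7286 1288
1455 7000 7286 1455
1520 7000 7286 1520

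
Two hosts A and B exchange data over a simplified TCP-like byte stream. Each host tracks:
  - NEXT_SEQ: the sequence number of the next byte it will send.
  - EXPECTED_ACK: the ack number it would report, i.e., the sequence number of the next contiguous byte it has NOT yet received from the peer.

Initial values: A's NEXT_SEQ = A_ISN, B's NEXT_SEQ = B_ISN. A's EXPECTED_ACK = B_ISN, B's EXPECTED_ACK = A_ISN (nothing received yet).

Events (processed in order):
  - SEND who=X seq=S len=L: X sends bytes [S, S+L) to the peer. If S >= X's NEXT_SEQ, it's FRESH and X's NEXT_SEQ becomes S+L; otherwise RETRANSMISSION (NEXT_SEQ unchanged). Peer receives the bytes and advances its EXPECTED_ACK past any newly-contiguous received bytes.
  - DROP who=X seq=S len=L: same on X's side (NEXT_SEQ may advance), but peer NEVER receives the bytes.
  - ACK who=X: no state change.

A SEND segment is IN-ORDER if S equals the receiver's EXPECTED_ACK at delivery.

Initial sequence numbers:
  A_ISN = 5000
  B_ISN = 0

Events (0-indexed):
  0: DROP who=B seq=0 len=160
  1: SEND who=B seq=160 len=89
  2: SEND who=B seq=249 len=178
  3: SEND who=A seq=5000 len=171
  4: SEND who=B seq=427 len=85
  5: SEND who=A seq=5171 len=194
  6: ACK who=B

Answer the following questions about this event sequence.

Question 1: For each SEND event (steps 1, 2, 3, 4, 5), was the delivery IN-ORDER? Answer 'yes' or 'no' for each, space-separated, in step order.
Step 1: SEND seq=160 -> out-of-order
Step 2: SEND seq=249 -> out-of-order
Step 3: SEND seq=5000 -> in-order
Step 4: SEND seq=427 -> out-of-order
Step 5: SEND seq=5171 -> in-order

Answer: no no yes no yes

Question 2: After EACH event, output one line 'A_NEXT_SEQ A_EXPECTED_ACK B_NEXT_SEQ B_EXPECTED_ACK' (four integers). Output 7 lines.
5000 0 160 5000
5000 0 249 5000
5000 0 427 5000
5171 0 427 5171
5171 0 512 5171
5365 0 512 5365
5365 0 512 5365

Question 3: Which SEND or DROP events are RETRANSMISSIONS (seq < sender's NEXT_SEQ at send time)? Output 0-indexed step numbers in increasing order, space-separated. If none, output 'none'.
Answer: none

Derivation:
Step 0: DROP seq=0 -> fresh
Step 1: SEND seq=160 -> fresh
Step 2: SEND seq=249 -> fresh
Step 3: SEND seq=5000 -> fresh
Step 4: SEND seq=427 -> fresh
Step 5: SEND seq=5171 -> fresh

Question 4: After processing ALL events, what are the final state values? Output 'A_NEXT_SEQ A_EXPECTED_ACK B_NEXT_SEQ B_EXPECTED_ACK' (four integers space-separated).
Answer: 5365 0 512 5365

Derivation:
After event 0: A_seq=5000 A_ack=0 B_seq=160 B_ack=5000
After event 1: A_seq=5000 A_ack=0 B_seq=249 B_ack=5000
After event 2: A_seq=5000 A_ack=0 B_seq=427 B_ack=5000
After event 3: A_seq=5171 A_ack=0 B_seq=427 B_ack=5171
After event 4: A_seq=5171 A_ack=0 B_seq=512 B_ack=5171
After event 5: A_seq=5365 A_ack=0 B_seq=512 B_ack=5365
After event 6: A_seq=5365 A_ack=0 B_seq=512 B_ack=5365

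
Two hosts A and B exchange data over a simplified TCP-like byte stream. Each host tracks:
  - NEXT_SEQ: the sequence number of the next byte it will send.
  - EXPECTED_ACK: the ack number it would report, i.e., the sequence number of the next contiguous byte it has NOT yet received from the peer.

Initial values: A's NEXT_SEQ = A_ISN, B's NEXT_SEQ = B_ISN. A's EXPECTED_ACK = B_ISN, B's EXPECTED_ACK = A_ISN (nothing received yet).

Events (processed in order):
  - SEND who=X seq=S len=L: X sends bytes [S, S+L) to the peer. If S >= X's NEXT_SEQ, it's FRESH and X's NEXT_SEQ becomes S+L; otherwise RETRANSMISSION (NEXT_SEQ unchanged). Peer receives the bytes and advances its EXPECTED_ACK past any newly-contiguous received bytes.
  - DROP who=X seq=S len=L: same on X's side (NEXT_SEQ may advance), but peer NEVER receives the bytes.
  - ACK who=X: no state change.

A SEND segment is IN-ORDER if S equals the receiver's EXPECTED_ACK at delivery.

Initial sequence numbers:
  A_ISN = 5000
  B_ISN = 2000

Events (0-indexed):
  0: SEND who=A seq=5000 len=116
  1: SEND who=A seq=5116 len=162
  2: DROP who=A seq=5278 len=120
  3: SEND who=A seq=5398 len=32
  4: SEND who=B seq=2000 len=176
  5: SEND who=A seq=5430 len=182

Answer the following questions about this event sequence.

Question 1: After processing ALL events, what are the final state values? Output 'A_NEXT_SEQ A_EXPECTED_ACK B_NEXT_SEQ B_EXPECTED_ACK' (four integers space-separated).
Answer: 5612 2176 2176 5278

Derivation:
After event 0: A_seq=5116 A_ack=2000 B_seq=2000 B_ack=5116
After event 1: A_seq=5278 A_ack=2000 B_seq=2000 B_ack=5278
After event 2: A_seq=5398 A_ack=2000 B_seq=2000 B_ack=5278
After event 3: A_seq=5430 A_ack=2000 B_seq=2000 B_ack=5278
After event 4: A_seq=5430 A_ack=2176 B_seq=2176 B_ack=5278
After event 5: A_seq=5612 A_ack=2176 B_seq=2176 B_ack=5278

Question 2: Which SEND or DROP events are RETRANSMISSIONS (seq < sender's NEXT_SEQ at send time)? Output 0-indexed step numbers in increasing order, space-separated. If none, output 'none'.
Step 0: SEND seq=5000 -> fresh
Step 1: SEND seq=5116 -> fresh
Step 2: DROP seq=5278 -> fresh
Step 3: SEND seq=5398 -> fresh
Step 4: SEND seq=2000 -> fresh
Step 5: SEND seq=5430 -> fresh

Answer: none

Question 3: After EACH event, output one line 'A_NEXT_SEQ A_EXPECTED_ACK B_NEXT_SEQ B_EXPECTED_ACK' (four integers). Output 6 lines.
5116 2000 2000 5116
5278 2000 2000 5278
5398 2000 2000 5278
5430 2000 2000 5278
5430 2176 2176 5278
5612 2176 2176 5278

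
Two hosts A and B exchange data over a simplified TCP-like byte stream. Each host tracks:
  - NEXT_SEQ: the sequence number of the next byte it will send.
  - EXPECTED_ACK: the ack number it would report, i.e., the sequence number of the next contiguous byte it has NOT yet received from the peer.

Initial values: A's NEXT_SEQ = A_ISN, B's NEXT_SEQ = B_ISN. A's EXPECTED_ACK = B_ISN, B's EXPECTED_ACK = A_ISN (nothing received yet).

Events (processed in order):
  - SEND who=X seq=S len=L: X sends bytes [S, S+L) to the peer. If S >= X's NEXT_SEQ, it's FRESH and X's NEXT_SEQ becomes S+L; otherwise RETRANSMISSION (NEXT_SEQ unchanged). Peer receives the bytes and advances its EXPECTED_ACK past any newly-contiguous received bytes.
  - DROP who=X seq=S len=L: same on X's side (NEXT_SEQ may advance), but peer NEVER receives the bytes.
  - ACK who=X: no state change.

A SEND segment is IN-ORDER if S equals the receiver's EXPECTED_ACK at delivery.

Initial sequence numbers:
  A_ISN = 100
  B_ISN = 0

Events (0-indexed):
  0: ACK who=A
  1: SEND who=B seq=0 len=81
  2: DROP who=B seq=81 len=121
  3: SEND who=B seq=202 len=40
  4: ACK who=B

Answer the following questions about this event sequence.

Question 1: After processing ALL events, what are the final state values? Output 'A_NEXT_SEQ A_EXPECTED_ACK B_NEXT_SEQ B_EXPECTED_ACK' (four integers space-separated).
Answer: 100 81 242 100

Derivation:
After event 0: A_seq=100 A_ack=0 B_seq=0 B_ack=100
After event 1: A_seq=100 A_ack=81 B_seq=81 B_ack=100
After event 2: A_seq=100 A_ack=81 B_seq=202 B_ack=100
After event 3: A_seq=100 A_ack=81 B_seq=242 B_ack=100
After event 4: A_seq=100 A_ack=81 B_seq=242 B_ack=100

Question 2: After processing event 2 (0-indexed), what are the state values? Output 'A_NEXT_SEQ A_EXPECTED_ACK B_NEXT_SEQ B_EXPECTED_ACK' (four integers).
After event 0: A_seq=100 A_ack=0 B_seq=0 B_ack=100
After event 1: A_seq=100 A_ack=81 B_seq=81 B_ack=100
After event 2: A_seq=100 A_ack=81 B_seq=202 B_ack=100

100 81 202 100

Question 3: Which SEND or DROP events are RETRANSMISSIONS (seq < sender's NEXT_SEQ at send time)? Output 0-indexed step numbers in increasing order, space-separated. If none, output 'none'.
Step 1: SEND seq=0 -> fresh
Step 2: DROP seq=81 -> fresh
Step 3: SEND seq=202 -> fresh

Answer: none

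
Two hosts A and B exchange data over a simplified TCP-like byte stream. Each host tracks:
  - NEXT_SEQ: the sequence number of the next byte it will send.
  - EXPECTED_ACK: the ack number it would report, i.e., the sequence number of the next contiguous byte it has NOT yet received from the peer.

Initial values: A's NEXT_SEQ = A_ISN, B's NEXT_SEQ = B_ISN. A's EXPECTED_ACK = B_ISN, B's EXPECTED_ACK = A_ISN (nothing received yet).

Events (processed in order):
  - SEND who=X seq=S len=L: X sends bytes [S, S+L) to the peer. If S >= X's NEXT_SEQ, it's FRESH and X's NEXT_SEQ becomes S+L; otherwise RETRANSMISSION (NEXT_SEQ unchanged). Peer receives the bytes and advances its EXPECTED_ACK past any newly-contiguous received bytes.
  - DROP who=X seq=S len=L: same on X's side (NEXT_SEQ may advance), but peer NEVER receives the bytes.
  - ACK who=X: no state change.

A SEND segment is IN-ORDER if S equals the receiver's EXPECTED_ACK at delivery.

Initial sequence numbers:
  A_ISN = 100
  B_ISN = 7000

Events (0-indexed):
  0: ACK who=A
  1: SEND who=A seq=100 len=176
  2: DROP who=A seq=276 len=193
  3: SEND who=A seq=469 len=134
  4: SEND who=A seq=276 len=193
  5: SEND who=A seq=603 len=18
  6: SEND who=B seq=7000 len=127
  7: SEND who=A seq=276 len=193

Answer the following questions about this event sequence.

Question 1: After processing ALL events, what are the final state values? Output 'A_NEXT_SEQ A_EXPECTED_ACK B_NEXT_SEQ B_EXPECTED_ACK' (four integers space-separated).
Answer: 621 7127 7127 621

Derivation:
After event 0: A_seq=100 A_ack=7000 B_seq=7000 B_ack=100
After event 1: A_seq=276 A_ack=7000 B_seq=7000 B_ack=276
After event 2: A_seq=469 A_ack=7000 B_seq=7000 B_ack=276
After event 3: A_seq=603 A_ack=7000 B_seq=7000 B_ack=276
After event 4: A_seq=603 A_ack=7000 B_seq=7000 B_ack=603
After event 5: A_seq=621 A_ack=7000 B_seq=7000 B_ack=621
After event 6: A_seq=621 A_ack=7127 B_seq=7127 B_ack=621
After event 7: A_seq=621 A_ack=7127 B_seq=7127 B_ack=621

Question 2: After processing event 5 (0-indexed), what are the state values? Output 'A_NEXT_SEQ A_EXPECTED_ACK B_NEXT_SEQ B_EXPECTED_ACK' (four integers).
After event 0: A_seq=100 A_ack=7000 B_seq=7000 B_ack=100
After event 1: A_seq=276 A_ack=7000 B_seq=7000 B_ack=276
After event 2: A_seq=469 A_ack=7000 B_seq=7000 B_ack=276
After event 3: A_seq=603 A_ack=7000 B_seq=7000 B_ack=276
After event 4: A_seq=603 A_ack=7000 B_seq=7000 B_ack=603
After event 5: A_seq=621 A_ack=7000 B_seq=7000 B_ack=621

621 7000 7000 621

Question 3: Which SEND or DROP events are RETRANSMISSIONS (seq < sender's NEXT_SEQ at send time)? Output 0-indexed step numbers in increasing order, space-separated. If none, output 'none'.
Step 1: SEND seq=100 -> fresh
Step 2: DROP seq=276 -> fresh
Step 3: SEND seq=469 -> fresh
Step 4: SEND seq=276 -> retransmit
Step 5: SEND seq=603 -> fresh
Step 6: SEND seq=7000 -> fresh
Step 7: SEND seq=276 -> retransmit

Answer: 4 7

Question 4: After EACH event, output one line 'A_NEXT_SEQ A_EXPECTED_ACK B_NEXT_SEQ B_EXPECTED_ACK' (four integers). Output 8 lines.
100 7000 7000 100
276 7000 7000 276
469 7000 7000 276
603 7000 7000 276
603 7000 7000 603
621 7000 7000 621
621 7127 7127 621
621 7127 7127 621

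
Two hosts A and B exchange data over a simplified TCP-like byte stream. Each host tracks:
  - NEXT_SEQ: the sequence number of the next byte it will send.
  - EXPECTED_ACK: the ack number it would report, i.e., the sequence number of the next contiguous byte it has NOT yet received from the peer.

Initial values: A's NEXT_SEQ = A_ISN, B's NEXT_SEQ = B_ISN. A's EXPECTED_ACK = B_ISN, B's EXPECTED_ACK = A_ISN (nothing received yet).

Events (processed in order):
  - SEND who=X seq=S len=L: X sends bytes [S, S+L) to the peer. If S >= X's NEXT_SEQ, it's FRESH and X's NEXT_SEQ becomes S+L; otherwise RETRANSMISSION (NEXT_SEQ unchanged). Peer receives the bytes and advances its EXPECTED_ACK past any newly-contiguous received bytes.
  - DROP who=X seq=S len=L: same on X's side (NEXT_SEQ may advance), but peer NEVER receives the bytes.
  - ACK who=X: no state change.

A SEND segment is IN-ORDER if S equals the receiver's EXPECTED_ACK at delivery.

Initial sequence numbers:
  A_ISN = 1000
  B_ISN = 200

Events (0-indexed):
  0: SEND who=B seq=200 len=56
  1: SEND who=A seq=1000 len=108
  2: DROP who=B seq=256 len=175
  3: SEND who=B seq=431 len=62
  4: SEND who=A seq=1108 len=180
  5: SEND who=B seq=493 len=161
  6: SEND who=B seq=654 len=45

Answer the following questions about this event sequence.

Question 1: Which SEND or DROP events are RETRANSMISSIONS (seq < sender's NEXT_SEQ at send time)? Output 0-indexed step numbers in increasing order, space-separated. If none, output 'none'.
Step 0: SEND seq=200 -> fresh
Step 1: SEND seq=1000 -> fresh
Step 2: DROP seq=256 -> fresh
Step 3: SEND seq=431 -> fresh
Step 4: SEND seq=1108 -> fresh
Step 5: SEND seq=493 -> fresh
Step 6: SEND seq=654 -> fresh

Answer: none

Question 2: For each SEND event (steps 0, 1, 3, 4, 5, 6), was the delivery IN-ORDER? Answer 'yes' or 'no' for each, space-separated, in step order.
Answer: yes yes no yes no no

Derivation:
Step 0: SEND seq=200 -> in-order
Step 1: SEND seq=1000 -> in-order
Step 3: SEND seq=431 -> out-of-order
Step 4: SEND seq=1108 -> in-order
Step 5: SEND seq=493 -> out-of-order
Step 6: SEND seq=654 -> out-of-order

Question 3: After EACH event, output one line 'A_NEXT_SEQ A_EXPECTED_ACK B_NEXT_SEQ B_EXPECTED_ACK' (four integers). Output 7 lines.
1000 256 256 1000
1108 256 256 1108
1108 256 431 1108
1108 256 493 1108
1288 256 493 1288
1288 256 654 1288
1288 256 699 1288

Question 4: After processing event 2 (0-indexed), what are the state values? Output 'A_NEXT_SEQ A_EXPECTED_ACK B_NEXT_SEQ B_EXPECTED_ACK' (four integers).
After event 0: A_seq=1000 A_ack=256 B_seq=256 B_ack=1000
After event 1: A_seq=1108 A_ack=256 B_seq=256 B_ack=1108
After event 2: A_seq=1108 A_ack=256 B_seq=431 B_ack=1108

1108 256 431 1108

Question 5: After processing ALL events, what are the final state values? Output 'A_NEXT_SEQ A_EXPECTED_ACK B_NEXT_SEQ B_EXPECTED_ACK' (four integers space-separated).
Answer: 1288 256 699 1288

Derivation:
After event 0: A_seq=1000 A_ack=256 B_seq=256 B_ack=1000
After event 1: A_seq=1108 A_ack=256 B_seq=256 B_ack=1108
After event 2: A_seq=1108 A_ack=256 B_seq=431 B_ack=1108
After event 3: A_seq=1108 A_ack=256 B_seq=493 B_ack=1108
After event 4: A_seq=1288 A_ack=256 B_seq=493 B_ack=1288
After event 5: A_seq=1288 A_ack=256 B_seq=654 B_ack=1288
After event 6: A_seq=1288 A_ack=256 B_seq=699 B_ack=1288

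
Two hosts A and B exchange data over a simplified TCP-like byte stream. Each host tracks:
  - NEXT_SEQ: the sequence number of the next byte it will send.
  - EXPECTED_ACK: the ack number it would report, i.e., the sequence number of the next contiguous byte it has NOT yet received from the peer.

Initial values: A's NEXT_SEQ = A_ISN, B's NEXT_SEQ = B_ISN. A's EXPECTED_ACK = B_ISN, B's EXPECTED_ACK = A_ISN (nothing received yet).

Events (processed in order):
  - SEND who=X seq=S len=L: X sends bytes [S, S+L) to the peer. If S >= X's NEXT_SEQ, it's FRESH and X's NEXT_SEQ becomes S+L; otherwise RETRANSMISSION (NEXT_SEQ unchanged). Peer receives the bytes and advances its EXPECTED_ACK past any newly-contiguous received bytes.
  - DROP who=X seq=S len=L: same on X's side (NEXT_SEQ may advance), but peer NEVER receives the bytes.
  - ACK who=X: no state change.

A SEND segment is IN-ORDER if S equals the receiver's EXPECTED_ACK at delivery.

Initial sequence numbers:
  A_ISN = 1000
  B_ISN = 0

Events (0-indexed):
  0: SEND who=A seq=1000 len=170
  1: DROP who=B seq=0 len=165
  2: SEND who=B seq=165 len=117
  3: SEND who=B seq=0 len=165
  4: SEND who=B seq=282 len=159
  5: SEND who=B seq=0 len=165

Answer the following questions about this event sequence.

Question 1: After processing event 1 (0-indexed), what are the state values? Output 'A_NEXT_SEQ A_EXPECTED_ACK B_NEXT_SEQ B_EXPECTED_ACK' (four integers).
After event 0: A_seq=1170 A_ack=0 B_seq=0 B_ack=1170
After event 1: A_seq=1170 A_ack=0 B_seq=165 B_ack=1170

1170 0 165 1170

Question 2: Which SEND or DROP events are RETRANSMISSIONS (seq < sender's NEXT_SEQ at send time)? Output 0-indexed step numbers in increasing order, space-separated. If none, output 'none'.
Answer: 3 5

Derivation:
Step 0: SEND seq=1000 -> fresh
Step 1: DROP seq=0 -> fresh
Step 2: SEND seq=165 -> fresh
Step 3: SEND seq=0 -> retransmit
Step 4: SEND seq=282 -> fresh
Step 5: SEND seq=0 -> retransmit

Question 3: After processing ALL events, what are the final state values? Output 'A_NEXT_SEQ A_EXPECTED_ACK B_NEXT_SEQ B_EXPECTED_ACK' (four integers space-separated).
After event 0: A_seq=1170 A_ack=0 B_seq=0 B_ack=1170
After event 1: A_seq=1170 A_ack=0 B_seq=165 B_ack=1170
After event 2: A_seq=1170 A_ack=0 B_seq=282 B_ack=1170
After event 3: A_seq=1170 A_ack=282 B_seq=282 B_ack=1170
After event 4: A_seq=1170 A_ack=441 B_seq=441 B_ack=1170
After event 5: A_seq=1170 A_ack=441 B_seq=441 B_ack=1170

Answer: 1170 441 441 1170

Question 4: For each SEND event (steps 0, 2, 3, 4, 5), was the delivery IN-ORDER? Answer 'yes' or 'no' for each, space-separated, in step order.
Answer: yes no yes yes no

Derivation:
Step 0: SEND seq=1000 -> in-order
Step 2: SEND seq=165 -> out-of-order
Step 3: SEND seq=0 -> in-order
Step 4: SEND seq=282 -> in-order
Step 5: SEND seq=0 -> out-of-order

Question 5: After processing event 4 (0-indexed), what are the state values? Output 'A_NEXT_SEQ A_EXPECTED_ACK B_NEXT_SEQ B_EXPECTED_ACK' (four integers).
After event 0: A_seq=1170 A_ack=0 B_seq=0 B_ack=1170
After event 1: A_seq=1170 A_ack=0 B_seq=165 B_ack=1170
After event 2: A_seq=1170 A_ack=0 B_seq=282 B_ack=1170
After event 3: A_seq=1170 A_ack=282 B_seq=282 B_ack=1170
After event 4: A_seq=1170 A_ack=441 B_seq=441 B_ack=1170

1170 441 441 1170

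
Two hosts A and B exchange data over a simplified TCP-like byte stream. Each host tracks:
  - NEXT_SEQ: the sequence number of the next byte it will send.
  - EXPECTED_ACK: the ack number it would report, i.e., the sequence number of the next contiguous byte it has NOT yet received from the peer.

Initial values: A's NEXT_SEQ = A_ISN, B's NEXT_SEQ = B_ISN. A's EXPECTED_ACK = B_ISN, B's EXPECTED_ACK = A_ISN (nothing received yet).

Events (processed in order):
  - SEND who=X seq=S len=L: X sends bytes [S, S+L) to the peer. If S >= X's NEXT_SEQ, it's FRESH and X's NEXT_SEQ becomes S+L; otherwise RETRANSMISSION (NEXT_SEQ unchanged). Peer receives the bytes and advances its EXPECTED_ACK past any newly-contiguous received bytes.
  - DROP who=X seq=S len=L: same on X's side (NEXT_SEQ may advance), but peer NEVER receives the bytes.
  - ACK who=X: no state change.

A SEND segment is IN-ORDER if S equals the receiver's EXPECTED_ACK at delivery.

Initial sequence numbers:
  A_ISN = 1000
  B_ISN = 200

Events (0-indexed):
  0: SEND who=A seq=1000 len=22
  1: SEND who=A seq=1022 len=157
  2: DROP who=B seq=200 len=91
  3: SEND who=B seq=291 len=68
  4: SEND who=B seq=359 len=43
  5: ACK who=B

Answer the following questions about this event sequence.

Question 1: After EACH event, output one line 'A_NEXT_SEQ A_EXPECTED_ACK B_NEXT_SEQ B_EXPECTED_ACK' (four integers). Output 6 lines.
1022 200 200 1022
1179 200 200 1179
1179 200 291 1179
1179 200 359 1179
1179 200 402 1179
1179 200 402 1179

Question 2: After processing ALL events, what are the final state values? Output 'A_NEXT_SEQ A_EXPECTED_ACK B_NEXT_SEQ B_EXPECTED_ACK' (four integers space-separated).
After event 0: A_seq=1022 A_ack=200 B_seq=200 B_ack=1022
After event 1: A_seq=1179 A_ack=200 B_seq=200 B_ack=1179
After event 2: A_seq=1179 A_ack=200 B_seq=291 B_ack=1179
After event 3: A_seq=1179 A_ack=200 B_seq=359 B_ack=1179
After event 4: A_seq=1179 A_ack=200 B_seq=402 B_ack=1179
After event 5: A_seq=1179 A_ack=200 B_seq=402 B_ack=1179

Answer: 1179 200 402 1179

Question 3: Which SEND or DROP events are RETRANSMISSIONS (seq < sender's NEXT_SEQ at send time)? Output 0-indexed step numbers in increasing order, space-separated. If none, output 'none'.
Step 0: SEND seq=1000 -> fresh
Step 1: SEND seq=1022 -> fresh
Step 2: DROP seq=200 -> fresh
Step 3: SEND seq=291 -> fresh
Step 4: SEND seq=359 -> fresh

Answer: none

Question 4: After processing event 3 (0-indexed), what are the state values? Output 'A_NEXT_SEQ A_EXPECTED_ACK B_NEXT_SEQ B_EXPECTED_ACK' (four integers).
After event 0: A_seq=1022 A_ack=200 B_seq=200 B_ack=1022
After event 1: A_seq=1179 A_ack=200 B_seq=200 B_ack=1179
After event 2: A_seq=1179 A_ack=200 B_seq=291 B_ack=1179
After event 3: A_seq=1179 A_ack=200 B_seq=359 B_ack=1179

1179 200 359 1179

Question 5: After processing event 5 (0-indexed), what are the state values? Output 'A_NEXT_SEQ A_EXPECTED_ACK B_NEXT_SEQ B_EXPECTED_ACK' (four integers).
After event 0: A_seq=1022 A_ack=200 B_seq=200 B_ack=1022
After event 1: A_seq=1179 A_ack=200 B_seq=200 B_ack=1179
After event 2: A_seq=1179 A_ack=200 B_seq=291 B_ack=1179
After event 3: A_seq=1179 A_ack=200 B_seq=359 B_ack=1179
After event 4: A_seq=1179 A_ack=200 B_seq=402 B_ack=1179
After event 5: A_seq=1179 A_ack=200 B_seq=402 B_ack=1179

1179 200 402 1179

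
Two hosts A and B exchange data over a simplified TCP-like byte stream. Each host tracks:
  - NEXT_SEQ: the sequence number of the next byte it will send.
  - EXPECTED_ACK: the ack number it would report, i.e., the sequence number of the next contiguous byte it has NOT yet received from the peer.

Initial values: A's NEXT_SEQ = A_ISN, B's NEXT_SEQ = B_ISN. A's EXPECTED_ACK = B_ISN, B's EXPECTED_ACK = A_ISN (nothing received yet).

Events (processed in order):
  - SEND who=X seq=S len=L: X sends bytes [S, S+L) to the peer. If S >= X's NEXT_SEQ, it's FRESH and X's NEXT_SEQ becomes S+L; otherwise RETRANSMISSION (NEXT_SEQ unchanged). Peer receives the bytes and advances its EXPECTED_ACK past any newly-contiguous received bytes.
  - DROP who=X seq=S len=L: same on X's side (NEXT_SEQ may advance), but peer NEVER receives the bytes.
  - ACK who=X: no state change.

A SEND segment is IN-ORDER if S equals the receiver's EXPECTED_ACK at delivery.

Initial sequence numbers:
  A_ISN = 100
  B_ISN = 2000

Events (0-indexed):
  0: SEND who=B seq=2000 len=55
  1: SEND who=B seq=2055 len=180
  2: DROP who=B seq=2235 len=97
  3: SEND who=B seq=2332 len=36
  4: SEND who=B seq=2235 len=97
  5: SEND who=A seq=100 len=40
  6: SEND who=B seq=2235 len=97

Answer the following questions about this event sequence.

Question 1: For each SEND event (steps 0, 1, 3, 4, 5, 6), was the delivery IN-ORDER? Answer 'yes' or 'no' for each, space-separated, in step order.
Answer: yes yes no yes yes no

Derivation:
Step 0: SEND seq=2000 -> in-order
Step 1: SEND seq=2055 -> in-order
Step 3: SEND seq=2332 -> out-of-order
Step 4: SEND seq=2235 -> in-order
Step 5: SEND seq=100 -> in-order
Step 6: SEND seq=2235 -> out-of-order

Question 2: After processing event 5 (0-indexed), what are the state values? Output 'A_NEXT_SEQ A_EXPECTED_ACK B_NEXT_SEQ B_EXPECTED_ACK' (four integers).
After event 0: A_seq=100 A_ack=2055 B_seq=2055 B_ack=100
After event 1: A_seq=100 A_ack=2235 B_seq=2235 B_ack=100
After event 2: A_seq=100 A_ack=2235 B_seq=2332 B_ack=100
After event 3: A_seq=100 A_ack=2235 B_seq=2368 B_ack=100
After event 4: A_seq=100 A_ack=2368 B_seq=2368 B_ack=100
After event 5: A_seq=140 A_ack=2368 B_seq=2368 B_ack=140

140 2368 2368 140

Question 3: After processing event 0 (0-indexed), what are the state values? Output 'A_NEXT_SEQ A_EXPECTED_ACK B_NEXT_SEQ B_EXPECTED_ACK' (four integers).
After event 0: A_seq=100 A_ack=2055 B_seq=2055 B_ack=100

100 2055 2055 100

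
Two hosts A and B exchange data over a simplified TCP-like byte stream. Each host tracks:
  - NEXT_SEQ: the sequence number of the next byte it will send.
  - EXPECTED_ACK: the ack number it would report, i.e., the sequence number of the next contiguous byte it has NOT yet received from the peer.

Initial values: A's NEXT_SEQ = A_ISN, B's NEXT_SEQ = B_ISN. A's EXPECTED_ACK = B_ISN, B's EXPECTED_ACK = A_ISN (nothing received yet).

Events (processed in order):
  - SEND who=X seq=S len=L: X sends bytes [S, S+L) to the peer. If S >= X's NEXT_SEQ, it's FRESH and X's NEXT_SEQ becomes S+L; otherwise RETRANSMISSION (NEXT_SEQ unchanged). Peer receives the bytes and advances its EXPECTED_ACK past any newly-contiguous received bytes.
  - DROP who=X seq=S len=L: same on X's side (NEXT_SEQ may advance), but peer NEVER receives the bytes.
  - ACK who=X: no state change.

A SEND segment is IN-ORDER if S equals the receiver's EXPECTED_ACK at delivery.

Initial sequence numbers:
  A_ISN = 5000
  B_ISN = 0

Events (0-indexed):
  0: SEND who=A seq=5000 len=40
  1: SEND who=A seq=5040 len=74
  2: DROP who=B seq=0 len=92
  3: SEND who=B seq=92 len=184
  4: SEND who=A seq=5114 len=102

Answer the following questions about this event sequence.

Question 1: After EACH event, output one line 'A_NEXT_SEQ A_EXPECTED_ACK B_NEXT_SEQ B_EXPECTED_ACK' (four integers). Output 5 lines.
5040 0 0 5040
5114 0 0 5114
5114 0 92 5114
5114 0 276 5114
5216 0 276 5216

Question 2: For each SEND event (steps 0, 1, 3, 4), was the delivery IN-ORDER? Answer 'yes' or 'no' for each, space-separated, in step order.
Answer: yes yes no yes

Derivation:
Step 0: SEND seq=5000 -> in-order
Step 1: SEND seq=5040 -> in-order
Step 3: SEND seq=92 -> out-of-order
Step 4: SEND seq=5114 -> in-order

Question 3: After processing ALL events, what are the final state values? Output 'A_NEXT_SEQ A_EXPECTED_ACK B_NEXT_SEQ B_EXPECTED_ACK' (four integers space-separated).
After event 0: A_seq=5040 A_ack=0 B_seq=0 B_ack=5040
After event 1: A_seq=5114 A_ack=0 B_seq=0 B_ack=5114
After event 2: A_seq=5114 A_ack=0 B_seq=92 B_ack=5114
After event 3: A_seq=5114 A_ack=0 B_seq=276 B_ack=5114
After event 4: A_seq=5216 A_ack=0 B_seq=276 B_ack=5216

Answer: 5216 0 276 5216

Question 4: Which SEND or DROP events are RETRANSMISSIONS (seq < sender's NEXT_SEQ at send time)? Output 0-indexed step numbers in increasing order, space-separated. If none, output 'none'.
Step 0: SEND seq=5000 -> fresh
Step 1: SEND seq=5040 -> fresh
Step 2: DROP seq=0 -> fresh
Step 3: SEND seq=92 -> fresh
Step 4: SEND seq=5114 -> fresh

Answer: none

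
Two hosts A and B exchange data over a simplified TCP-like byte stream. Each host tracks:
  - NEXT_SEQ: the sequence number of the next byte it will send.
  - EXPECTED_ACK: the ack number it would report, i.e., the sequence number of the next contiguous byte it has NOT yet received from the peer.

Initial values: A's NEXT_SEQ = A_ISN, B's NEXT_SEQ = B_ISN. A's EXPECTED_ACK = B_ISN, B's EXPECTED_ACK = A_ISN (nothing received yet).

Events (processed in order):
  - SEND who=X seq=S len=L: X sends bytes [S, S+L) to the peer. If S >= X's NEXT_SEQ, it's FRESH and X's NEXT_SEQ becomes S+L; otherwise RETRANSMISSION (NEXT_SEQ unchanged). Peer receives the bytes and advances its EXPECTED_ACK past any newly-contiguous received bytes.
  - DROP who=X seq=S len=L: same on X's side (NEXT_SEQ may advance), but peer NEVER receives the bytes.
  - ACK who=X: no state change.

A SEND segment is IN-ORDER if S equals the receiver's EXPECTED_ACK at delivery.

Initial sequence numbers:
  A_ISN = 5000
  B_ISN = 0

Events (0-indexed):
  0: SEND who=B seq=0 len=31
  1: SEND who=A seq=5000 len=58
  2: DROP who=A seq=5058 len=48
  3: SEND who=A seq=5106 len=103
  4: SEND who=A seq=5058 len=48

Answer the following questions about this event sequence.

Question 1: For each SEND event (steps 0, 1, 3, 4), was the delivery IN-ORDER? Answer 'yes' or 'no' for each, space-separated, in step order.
Answer: yes yes no yes

Derivation:
Step 0: SEND seq=0 -> in-order
Step 1: SEND seq=5000 -> in-order
Step 3: SEND seq=5106 -> out-of-order
Step 4: SEND seq=5058 -> in-order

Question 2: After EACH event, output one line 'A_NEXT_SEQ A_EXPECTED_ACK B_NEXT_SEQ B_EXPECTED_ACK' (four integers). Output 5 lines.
5000 31 31 5000
5058 31 31 5058
5106 31 31 5058
5209 31 31 5058
5209 31 31 5209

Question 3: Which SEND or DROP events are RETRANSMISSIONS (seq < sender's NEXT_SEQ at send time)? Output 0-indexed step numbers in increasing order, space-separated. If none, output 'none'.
Answer: 4

Derivation:
Step 0: SEND seq=0 -> fresh
Step 1: SEND seq=5000 -> fresh
Step 2: DROP seq=5058 -> fresh
Step 3: SEND seq=5106 -> fresh
Step 4: SEND seq=5058 -> retransmit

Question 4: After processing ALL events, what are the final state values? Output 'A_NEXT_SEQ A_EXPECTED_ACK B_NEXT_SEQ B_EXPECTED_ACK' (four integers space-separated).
After event 0: A_seq=5000 A_ack=31 B_seq=31 B_ack=5000
After event 1: A_seq=5058 A_ack=31 B_seq=31 B_ack=5058
After event 2: A_seq=5106 A_ack=31 B_seq=31 B_ack=5058
After event 3: A_seq=5209 A_ack=31 B_seq=31 B_ack=5058
After event 4: A_seq=5209 A_ack=31 B_seq=31 B_ack=5209

Answer: 5209 31 31 5209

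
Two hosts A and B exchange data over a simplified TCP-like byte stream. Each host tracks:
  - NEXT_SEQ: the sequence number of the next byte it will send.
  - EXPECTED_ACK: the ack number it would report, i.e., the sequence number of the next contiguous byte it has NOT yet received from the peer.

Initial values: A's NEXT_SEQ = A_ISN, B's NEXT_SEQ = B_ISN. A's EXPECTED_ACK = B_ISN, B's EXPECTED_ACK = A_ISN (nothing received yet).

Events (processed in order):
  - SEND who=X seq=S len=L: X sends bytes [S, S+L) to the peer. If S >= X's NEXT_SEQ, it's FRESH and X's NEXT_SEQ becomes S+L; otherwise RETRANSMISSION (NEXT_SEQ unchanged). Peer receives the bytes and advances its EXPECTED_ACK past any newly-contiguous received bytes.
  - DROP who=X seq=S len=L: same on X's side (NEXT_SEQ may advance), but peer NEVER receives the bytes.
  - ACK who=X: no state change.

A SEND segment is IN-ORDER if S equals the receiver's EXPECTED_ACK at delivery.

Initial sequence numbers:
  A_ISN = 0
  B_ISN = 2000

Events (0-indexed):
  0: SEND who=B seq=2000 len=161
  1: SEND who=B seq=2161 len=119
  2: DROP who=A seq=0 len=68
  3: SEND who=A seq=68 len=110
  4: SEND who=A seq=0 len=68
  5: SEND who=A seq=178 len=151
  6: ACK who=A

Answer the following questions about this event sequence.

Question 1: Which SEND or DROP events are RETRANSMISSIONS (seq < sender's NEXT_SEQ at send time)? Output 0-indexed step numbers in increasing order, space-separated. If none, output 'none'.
Step 0: SEND seq=2000 -> fresh
Step 1: SEND seq=2161 -> fresh
Step 2: DROP seq=0 -> fresh
Step 3: SEND seq=68 -> fresh
Step 4: SEND seq=0 -> retransmit
Step 5: SEND seq=178 -> fresh

Answer: 4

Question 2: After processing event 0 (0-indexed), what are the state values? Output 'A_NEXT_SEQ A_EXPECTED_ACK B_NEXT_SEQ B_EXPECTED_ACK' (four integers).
After event 0: A_seq=0 A_ack=2161 B_seq=2161 B_ack=0

0 2161 2161 0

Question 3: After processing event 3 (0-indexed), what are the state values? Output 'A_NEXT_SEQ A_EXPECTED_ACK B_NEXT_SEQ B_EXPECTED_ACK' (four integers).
After event 0: A_seq=0 A_ack=2161 B_seq=2161 B_ack=0
After event 1: A_seq=0 A_ack=2280 B_seq=2280 B_ack=0
After event 2: A_seq=68 A_ack=2280 B_seq=2280 B_ack=0
After event 3: A_seq=178 A_ack=2280 B_seq=2280 B_ack=0

178 2280 2280 0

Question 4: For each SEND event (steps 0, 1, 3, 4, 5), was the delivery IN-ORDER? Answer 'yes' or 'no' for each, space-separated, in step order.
Step 0: SEND seq=2000 -> in-order
Step 1: SEND seq=2161 -> in-order
Step 3: SEND seq=68 -> out-of-order
Step 4: SEND seq=0 -> in-order
Step 5: SEND seq=178 -> in-order

Answer: yes yes no yes yes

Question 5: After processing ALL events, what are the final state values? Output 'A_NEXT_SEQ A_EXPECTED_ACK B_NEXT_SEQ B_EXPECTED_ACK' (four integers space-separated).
After event 0: A_seq=0 A_ack=2161 B_seq=2161 B_ack=0
After event 1: A_seq=0 A_ack=2280 B_seq=2280 B_ack=0
After event 2: A_seq=68 A_ack=2280 B_seq=2280 B_ack=0
After event 3: A_seq=178 A_ack=2280 B_seq=2280 B_ack=0
After event 4: A_seq=178 A_ack=2280 B_seq=2280 B_ack=178
After event 5: A_seq=329 A_ack=2280 B_seq=2280 B_ack=329
After event 6: A_seq=329 A_ack=2280 B_seq=2280 B_ack=329

Answer: 329 2280 2280 329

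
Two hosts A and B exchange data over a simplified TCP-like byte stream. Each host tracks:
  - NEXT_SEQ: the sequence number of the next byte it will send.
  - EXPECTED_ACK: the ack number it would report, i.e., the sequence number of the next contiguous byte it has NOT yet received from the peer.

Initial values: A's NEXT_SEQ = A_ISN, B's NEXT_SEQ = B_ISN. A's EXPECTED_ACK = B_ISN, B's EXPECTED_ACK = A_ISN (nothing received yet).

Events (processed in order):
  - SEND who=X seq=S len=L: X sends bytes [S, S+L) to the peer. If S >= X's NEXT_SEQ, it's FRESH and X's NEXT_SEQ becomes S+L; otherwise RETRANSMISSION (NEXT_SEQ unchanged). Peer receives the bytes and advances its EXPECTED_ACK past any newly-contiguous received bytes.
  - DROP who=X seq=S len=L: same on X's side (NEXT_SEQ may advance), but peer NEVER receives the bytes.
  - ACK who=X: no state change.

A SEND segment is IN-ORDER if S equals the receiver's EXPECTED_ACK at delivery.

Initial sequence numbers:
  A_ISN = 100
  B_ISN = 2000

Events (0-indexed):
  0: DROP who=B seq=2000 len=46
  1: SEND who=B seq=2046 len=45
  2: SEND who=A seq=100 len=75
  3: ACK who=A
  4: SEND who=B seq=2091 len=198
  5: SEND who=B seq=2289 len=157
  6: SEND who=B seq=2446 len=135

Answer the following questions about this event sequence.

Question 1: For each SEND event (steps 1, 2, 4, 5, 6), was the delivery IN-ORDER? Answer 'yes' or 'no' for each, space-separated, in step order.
Answer: no yes no no no

Derivation:
Step 1: SEND seq=2046 -> out-of-order
Step 2: SEND seq=100 -> in-order
Step 4: SEND seq=2091 -> out-of-order
Step 5: SEND seq=2289 -> out-of-order
Step 6: SEND seq=2446 -> out-of-order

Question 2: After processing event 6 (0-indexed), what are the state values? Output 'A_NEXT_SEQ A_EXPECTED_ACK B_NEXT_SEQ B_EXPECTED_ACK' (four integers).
After event 0: A_seq=100 A_ack=2000 B_seq=2046 B_ack=100
After event 1: A_seq=100 A_ack=2000 B_seq=2091 B_ack=100
After event 2: A_seq=175 A_ack=2000 B_seq=2091 B_ack=175
After event 3: A_seq=175 A_ack=2000 B_seq=2091 B_ack=175
After event 4: A_seq=175 A_ack=2000 B_seq=2289 B_ack=175
After event 5: A_seq=175 A_ack=2000 B_seq=2446 B_ack=175
After event 6: A_seq=175 A_ack=2000 B_seq=2581 B_ack=175

175 2000 2581 175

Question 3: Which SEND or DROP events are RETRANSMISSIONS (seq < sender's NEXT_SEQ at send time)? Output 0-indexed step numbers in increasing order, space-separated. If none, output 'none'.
Step 0: DROP seq=2000 -> fresh
Step 1: SEND seq=2046 -> fresh
Step 2: SEND seq=100 -> fresh
Step 4: SEND seq=2091 -> fresh
Step 5: SEND seq=2289 -> fresh
Step 6: SEND seq=2446 -> fresh

Answer: none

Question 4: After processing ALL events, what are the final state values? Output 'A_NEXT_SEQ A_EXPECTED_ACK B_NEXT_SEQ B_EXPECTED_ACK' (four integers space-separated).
After event 0: A_seq=100 A_ack=2000 B_seq=2046 B_ack=100
After event 1: A_seq=100 A_ack=2000 B_seq=2091 B_ack=100
After event 2: A_seq=175 A_ack=2000 B_seq=2091 B_ack=175
After event 3: A_seq=175 A_ack=2000 B_seq=2091 B_ack=175
After event 4: A_seq=175 A_ack=2000 B_seq=2289 B_ack=175
After event 5: A_seq=175 A_ack=2000 B_seq=2446 B_ack=175
After event 6: A_seq=175 A_ack=2000 B_seq=2581 B_ack=175

Answer: 175 2000 2581 175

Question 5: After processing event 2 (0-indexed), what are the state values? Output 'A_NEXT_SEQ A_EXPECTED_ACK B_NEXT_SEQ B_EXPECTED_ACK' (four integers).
After event 0: A_seq=100 A_ack=2000 B_seq=2046 B_ack=100
After event 1: A_seq=100 A_ack=2000 B_seq=2091 B_ack=100
After event 2: A_seq=175 A_ack=2000 B_seq=2091 B_ack=175

175 2000 2091 175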